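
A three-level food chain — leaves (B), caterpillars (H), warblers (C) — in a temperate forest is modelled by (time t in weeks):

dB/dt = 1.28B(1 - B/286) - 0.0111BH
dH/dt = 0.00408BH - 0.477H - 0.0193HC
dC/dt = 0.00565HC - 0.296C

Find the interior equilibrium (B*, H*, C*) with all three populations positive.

B* ≈ 156, H* ≈ 52.4, C* ≈ 8.28

From dC/dt = 0: 0.00565H* = 0.296, so H* = 52.4.
From dB/dt = 0: 1.28(1 - B*/286) = 0.0111·52.4, giving B* = 286·(1 - 0.454) = 156.
From dH/dt = 0: 0.00408·156 - 0.477 = 0.0193C*, so C* = 0.16/0.0193 = 8.28.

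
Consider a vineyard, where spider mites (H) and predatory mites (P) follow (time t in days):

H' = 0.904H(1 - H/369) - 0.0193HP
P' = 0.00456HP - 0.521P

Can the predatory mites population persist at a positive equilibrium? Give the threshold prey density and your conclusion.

The predator equation gives dP/dt > 0 only when H > 0.521/0.00456 = 114.
Without the predator, H → K = 369. Since 369 > 114, the predator can invade and persist.

Threshold H = 114; K > 114, so yes, the predator persists.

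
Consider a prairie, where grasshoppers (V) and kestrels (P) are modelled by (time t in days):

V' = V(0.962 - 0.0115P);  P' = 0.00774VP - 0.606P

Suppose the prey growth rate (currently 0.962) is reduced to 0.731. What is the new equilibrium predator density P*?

At the interior fixed point, setting dV/dt = 0 with V > 0 fixes P* = (prey growth rate)/(VP coefficient) — independent of the other coefficients.
With the change, P* = 0.731/0.0115 = 63.6; it falls from 83.7.

P* ≈ 63.6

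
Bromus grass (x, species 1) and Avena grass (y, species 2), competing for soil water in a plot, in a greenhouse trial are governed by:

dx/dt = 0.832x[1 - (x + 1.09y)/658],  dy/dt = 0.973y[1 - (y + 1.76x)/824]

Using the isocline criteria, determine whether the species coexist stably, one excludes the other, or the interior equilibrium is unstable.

Compare the nullcline intercepts: K1/α12 = 658/1.09 = 604 < K2 = 824; K2/α21 = 824/1.76 = 468 < K1 = 658.
Since both are reversed, neither can invade when rare; the interior point is a saddle.

unstable coexistence (outcome depends on initial conditions)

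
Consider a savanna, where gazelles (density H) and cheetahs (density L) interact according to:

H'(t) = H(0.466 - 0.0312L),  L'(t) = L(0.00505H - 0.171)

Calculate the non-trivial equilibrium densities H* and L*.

H* ≈ 33.9, L* ≈ 14.9

Set dL/dt = 0 with L > 0: 0.00505H - 0.171 = 0, so H* = 0.171/0.00505 = 33.9.
Set dH/dt = 0 with H > 0: 0.466 - 0.0312L = 0, so L* = 0.466/0.0312 = 14.9.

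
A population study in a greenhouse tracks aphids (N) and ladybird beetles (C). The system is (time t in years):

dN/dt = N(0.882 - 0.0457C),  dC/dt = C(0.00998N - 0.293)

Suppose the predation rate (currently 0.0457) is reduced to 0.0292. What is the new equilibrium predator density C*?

C* ≈ 30.2

At the interior fixed point, setting dN/dt = 0 with N > 0 fixes C* = (prey growth rate)/(NC coefficient) — independent of the other coefficients.
With the change, C* = 0.882/0.0292 = 30.2; it rises from 19.3.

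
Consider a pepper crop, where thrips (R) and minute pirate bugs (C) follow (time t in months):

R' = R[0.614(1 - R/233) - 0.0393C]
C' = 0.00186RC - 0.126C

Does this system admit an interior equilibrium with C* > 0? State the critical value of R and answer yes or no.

Threshold R = 67.7; K > 67.7, so yes, the predator persists.

The predator equation gives dC/dt > 0 only when R > 0.126/0.00186 = 67.7.
Without the predator, R → K = 233. Since 233 > 67.7, the predator can invade and persist.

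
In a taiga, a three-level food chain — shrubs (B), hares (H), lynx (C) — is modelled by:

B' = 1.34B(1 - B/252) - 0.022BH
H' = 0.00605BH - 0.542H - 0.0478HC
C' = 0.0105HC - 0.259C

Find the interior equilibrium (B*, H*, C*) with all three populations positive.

From dC/dt = 0: 0.0105H* = 0.259, so H* = 24.7.
From dB/dt = 0: 1.34(1 - B*/252) = 0.022·24.7, giving B* = 252·(1 - 0.405) = 150.
From dH/dt = 0: 0.00605·150 - 0.542 = 0.0478C*, so C* = 0.365/0.0478 = 7.64.

B* ≈ 150, H* ≈ 24.7, C* ≈ 7.64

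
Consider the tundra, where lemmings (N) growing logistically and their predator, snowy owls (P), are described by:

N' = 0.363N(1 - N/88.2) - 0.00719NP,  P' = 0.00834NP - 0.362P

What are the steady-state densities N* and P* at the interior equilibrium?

N* ≈ 43.4, P* ≈ 25.6

From dP/dt = 0 with P > 0: 0.00834N* = 0.362, so N* = 43.4.
Substitute into dN/dt = 0: 0.363(1 - 43.4/88.2) = 0.00719P*.
The bracket is 0.508, giving P* = 0.184/0.00719 = 25.6.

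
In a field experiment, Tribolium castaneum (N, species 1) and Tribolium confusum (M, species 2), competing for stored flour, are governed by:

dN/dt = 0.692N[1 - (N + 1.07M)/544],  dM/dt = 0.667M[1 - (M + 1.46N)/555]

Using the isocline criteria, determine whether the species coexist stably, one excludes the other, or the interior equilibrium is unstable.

Compare the nullcline intercepts: K1/α12 = 544/1.07 = 508 < K2 = 555; K2/α21 = 555/1.46 = 380 < K1 = 544.
Since both are reversed, neither can invade when rare; the interior point is a saddle.

unstable coexistence (outcome depends on initial conditions)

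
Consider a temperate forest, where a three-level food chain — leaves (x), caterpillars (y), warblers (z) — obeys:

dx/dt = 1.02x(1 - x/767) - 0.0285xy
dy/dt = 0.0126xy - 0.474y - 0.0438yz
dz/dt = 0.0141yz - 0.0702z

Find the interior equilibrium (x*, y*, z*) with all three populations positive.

x* ≈ 660, y* ≈ 4.98, z* ≈ 179

From dz/dt = 0: 0.0141y* = 0.0702, so y* = 4.98.
From dx/dt = 0: 1.02(1 - x*/767) = 0.0285·4.98, giving x* = 767·(1 - 0.139) = 660.
From dy/dt = 0: 0.0126·660 - 0.474 = 0.0438z*, so z* = 7.85/0.0438 = 179.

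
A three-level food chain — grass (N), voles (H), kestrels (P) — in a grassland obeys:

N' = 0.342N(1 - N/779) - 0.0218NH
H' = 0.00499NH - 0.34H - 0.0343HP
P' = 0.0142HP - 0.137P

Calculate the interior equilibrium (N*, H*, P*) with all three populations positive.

N* ≈ 300, H* ≈ 9.65, P* ≈ 33.7

From dP/dt = 0: 0.0142H* = 0.137, so H* = 9.65.
From dN/dt = 0: 0.342(1 - N*/779) = 0.0218·9.65, giving N* = 779·(1 - 0.615) = 300.
From dH/dt = 0: 0.00499·300 - 0.34 = 0.0343P*, so P* = 1.16/0.0343 = 33.7.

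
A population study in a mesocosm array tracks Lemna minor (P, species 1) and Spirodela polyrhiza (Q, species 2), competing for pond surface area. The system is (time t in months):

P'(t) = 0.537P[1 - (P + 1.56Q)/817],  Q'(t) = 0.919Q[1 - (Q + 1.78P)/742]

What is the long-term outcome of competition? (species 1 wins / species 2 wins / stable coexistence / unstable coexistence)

Compare the nullcline intercepts: K1/α12 = 817/1.56 = 524 < K2 = 742; K2/α21 = 742/1.78 = 417 < K1 = 817.
Since both are reversed, neither can invade when rare; the interior point is a saddle.

unstable coexistence (outcome depends on initial conditions)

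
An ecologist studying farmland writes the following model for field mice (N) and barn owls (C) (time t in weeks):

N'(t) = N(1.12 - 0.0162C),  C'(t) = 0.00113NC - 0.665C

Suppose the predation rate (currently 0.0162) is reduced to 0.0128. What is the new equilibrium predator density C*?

At the interior fixed point, setting dN/dt = 0 with N > 0 fixes C* = (prey growth rate)/(NC coefficient) — independent of the other coefficients.
With the change, C* = 1.12/0.0128 = 87.5; it rises from 69.1.

C* ≈ 87.5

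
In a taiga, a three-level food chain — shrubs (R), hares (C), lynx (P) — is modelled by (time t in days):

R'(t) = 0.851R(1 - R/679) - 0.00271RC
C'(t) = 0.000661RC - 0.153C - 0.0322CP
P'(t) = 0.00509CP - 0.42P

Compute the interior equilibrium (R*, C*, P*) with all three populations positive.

From dP/dt = 0: 0.00509C* = 0.42, so C* = 82.5.
From dR/dt = 0: 0.851(1 - R*/679) = 0.00271·82.5, giving R* = 679·(1 - 0.263) = 501.
From dC/dt = 0: 0.000661·501 - 0.153 = 0.0322P*, so P* = 0.178/0.0322 = 5.52.

R* ≈ 501, C* ≈ 82.5, P* ≈ 5.52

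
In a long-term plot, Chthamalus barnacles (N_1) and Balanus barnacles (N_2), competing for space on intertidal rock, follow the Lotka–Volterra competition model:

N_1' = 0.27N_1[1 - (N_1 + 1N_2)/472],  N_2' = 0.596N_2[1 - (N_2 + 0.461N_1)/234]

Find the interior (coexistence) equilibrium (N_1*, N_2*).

Setting both brackets to zero gives the nullclines N_1 + 1N_2 = 472 and 0.461N_1 + N_2 = 234.
Substituting N_2 = 234 - 0.461N_1 into the first: N_1(1 - 1·0.461) = 472 - 1·234.
So N_1* = 238/0.539 = 442, and then N_2* = 234 - 0.461·442 = 30.4.

N_1* ≈ 442, N_2* ≈ 30.4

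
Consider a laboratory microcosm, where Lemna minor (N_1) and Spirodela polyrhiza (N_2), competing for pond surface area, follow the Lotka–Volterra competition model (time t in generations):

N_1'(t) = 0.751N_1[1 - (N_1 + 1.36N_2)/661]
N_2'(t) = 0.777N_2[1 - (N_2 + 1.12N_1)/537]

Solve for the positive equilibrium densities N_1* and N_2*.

N_1* ≈ 132, N_2* ≈ 389

Setting both brackets to zero gives the nullclines N_1 + 1.36N_2 = 661 and 1.12N_1 + N_2 = 537.
Substituting N_2 = 537 - 1.12N_1 into the first: N_1(1 - 1.36·1.12) = 661 - 1.36·537.
So N_1* = -69.3/-0.523 = 132, and then N_2* = 537 - 1.12·132 = 389.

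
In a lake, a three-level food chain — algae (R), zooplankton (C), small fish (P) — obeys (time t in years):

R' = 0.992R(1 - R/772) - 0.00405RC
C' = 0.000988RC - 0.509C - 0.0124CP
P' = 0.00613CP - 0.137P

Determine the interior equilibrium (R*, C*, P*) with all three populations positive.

R* ≈ 702, C* ≈ 22.3, P* ≈ 14.9

From dP/dt = 0: 0.00613C* = 0.137, so C* = 22.3.
From dR/dt = 0: 0.992(1 - R*/772) = 0.00405·22.3, giving R* = 772·(1 - 0.0912) = 702.
From dC/dt = 0: 0.000988·702 - 0.509 = 0.0124P*, so P* = 0.184/0.0124 = 14.9.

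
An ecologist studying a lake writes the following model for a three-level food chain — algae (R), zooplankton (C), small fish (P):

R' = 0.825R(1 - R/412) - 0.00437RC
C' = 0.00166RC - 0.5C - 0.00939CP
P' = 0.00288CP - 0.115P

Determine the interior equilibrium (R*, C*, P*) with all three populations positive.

R* ≈ 325, C* ≈ 39.9, P* ≈ 4.18

From dP/dt = 0: 0.00288C* = 0.115, so C* = 39.9.
From dR/dt = 0: 0.825(1 - R*/412) = 0.00437·39.9, giving R* = 412·(1 - 0.212) = 325.
From dC/dt = 0: 0.00166·325 - 0.5 = 0.00939P*, so P* = 0.0393/0.00939 = 4.18.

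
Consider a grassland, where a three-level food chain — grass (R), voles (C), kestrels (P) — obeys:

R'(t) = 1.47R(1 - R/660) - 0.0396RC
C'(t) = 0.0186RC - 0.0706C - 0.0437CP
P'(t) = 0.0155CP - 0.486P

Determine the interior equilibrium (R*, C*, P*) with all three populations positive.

R* ≈ 103, C* ≈ 31.4, P* ≈ 42

From dP/dt = 0: 0.0155C* = 0.486, so C* = 31.4.
From dR/dt = 0: 1.47(1 - R*/660) = 0.0396·31.4, giving R* = 660·(1 - 0.845) = 103.
From dC/dt = 0: 0.0186·103 - 0.0706 = 0.0437P*, so P* = 1.84/0.0437 = 42.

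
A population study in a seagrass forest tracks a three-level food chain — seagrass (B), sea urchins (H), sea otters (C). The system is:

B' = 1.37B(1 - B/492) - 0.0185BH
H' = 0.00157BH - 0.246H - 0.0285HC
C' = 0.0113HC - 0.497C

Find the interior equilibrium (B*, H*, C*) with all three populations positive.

From dC/dt = 0: 0.0113H* = 0.497, so H* = 44.
From dB/dt = 0: 1.37(1 - B*/492) = 0.0185·44, giving B* = 492·(1 - 0.594) = 200.
From dH/dt = 0: 0.00157·200 - 0.246 = 0.0285C*, so C* = 0.0677/0.0285 = 2.37.

B* ≈ 200, H* ≈ 44, C* ≈ 2.37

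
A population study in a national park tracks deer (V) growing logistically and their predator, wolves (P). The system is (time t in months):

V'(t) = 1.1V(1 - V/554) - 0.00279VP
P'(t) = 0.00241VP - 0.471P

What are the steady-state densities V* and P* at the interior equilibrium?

From dP/dt = 0 with P > 0: 0.00241V* = 0.471, so V* = 195.
Substitute into dV/dt = 0: 1.1(1 - 195/554) = 0.00279P*.
The bracket is 0.647, giving P* = 0.712/0.00279 = 255.

V* ≈ 195, P* ≈ 255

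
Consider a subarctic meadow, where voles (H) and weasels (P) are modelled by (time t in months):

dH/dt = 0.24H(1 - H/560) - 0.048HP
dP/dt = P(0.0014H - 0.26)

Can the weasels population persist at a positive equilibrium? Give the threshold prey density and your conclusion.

The predator equation gives dP/dt > 0 only when H > 0.26/0.0014 = 186.
Without the predator, H → K = 560. Since 560 > 186, the predator can invade and persist.

Threshold H = 186; K > 186, so yes, the predator persists.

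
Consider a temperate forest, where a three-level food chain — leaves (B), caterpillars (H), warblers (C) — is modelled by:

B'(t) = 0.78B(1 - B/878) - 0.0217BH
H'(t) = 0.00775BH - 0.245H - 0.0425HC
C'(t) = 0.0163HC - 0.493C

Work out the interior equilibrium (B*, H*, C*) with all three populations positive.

B* ≈ 139, H* ≈ 30.2, C* ≈ 19.6

From dC/dt = 0: 0.0163H* = 0.493, so H* = 30.2.
From dB/dt = 0: 0.78(1 - B*/878) = 0.0217·30.2, giving B* = 878·(1 - 0.841) = 139.
From dH/dt = 0: 0.00775·139 - 0.245 = 0.0425C*, so C* = 0.834/0.0425 = 19.6.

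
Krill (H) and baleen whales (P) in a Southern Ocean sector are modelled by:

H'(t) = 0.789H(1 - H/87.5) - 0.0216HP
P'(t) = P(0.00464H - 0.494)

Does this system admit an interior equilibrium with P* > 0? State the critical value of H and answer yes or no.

Threshold H = 106; K < 106, so no, the predator goes extinct.

The predator equation gives dP/dt > 0 only when H > 0.494/0.00464 = 106.
Without the predator, H → K = 87.5. Since 87.5 < 106, the predator cannot invade.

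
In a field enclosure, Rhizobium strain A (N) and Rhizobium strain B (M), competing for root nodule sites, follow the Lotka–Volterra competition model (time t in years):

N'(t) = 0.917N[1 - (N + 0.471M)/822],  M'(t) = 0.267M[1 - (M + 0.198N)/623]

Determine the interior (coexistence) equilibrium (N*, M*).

N* ≈ 583, M* ≈ 508

Setting both brackets to zero gives the nullclines N + 0.471M = 822 and 0.198N + M = 623.
Substituting M = 623 - 0.198N into the first: N(1 - 0.471·0.198) = 822 - 0.471·623.
So N* = 529/0.907 = 583, and then M* = 623 - 0.198·583 = 508.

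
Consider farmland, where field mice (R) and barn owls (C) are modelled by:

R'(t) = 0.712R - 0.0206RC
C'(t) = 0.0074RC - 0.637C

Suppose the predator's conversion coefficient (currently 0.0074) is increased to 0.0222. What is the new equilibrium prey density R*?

At the interior fixed point, setting dC/dt = 0 with C > 0 fixes R* = (predator death rate)/(RC coefficient) — independent of the other coefficients.
With the change, R* = 0.637/0.0222 = 28.7; it falls from 86.1.

R* ≈ 28.7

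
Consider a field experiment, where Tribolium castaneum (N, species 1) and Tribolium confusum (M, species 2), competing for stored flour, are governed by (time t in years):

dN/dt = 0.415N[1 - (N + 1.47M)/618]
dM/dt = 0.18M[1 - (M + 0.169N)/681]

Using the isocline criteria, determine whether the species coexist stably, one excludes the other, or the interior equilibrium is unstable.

Compare the nullcline intercepts: K1/α12 = 618/1.47 = 420 < K2 = 681; K2/α21 = 681/0.169 = 4030 > K1 = 618.
Since the inequalities point opposite ways, species 2 can invade but species 1 cannot.

species 2 excludes species 1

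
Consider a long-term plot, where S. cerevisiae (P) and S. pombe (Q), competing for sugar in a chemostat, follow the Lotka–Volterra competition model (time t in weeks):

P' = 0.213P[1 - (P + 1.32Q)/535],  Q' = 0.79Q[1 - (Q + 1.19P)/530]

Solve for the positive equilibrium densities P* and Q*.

Setting both brackets to zero gives the nullclines P + 1.32Q = 535 and 1.19P + Q = 530.
Substituting Q = 530 - 1.19P into the first: P(1 - 1.32·1.19) = 535 - 1.32·530.
So P* = -165/-0.571 = 288, and then Q* = 530 - 1.19·288 = 187.

P* ≈ 288, Q* ≈ 187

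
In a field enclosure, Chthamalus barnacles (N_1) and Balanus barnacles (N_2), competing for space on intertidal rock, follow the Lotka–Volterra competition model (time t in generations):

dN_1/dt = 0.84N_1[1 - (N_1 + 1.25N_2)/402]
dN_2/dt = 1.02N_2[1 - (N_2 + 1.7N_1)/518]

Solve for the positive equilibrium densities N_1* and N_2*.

N_1* ≈ 218, N_2* ≈ 147

Setting both brackets to zero gives the nullclines N_1 + 1.25N_2 = 402 and 1.7N_1 + N_2 = 518.
Substituting N_2 = 518 - 1.7N_1 into the first: N_1(1 - 1.25·1.7) = 402 - 1.25·518.
So N_1* = -246/-1.12 = 218, and then N_2* = 518 - 1.7·218 = 147.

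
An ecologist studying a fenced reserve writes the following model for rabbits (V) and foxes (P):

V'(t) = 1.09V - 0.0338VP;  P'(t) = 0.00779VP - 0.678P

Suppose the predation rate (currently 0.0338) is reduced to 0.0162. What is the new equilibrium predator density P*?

At the interior fixed point, setting dV/dt = 0 with V > 0 fixes P* = (prey growth rate)/(VP coefficient) — independent of the other coefficients.
With the change, P* = 1.09/0.0162 = 67.3; it rises from 32.2.

P* ≈ 67.3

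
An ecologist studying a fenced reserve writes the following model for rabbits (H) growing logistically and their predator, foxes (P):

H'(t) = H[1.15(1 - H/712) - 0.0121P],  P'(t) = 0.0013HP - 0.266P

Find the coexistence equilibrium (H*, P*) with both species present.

From dP/dt = 0 with P > 0: 0.0013H* = 0.266, so H* = 205.
Substitute into dH/dt = 0: 1.15(1 - 205/712) = 0.0121P*.
The bracket is 0.713, giving P* = 0.82/0.0121 = 67.7.

H* ≈ 205, P* ≈ 67.7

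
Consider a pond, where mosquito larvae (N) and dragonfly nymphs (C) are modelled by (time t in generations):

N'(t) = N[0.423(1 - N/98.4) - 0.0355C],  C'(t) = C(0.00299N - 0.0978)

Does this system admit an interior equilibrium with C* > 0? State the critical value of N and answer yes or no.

Threshold N = 32.7; K > 32.7, so yes, the predator persists.

The predator equation gives dC/dt > 0 only when N > 0.0978/0.00299 = 32.7.
Without the predator, N → K = 98.4. Since 98.4 > 32.7, the predator can invade and persist.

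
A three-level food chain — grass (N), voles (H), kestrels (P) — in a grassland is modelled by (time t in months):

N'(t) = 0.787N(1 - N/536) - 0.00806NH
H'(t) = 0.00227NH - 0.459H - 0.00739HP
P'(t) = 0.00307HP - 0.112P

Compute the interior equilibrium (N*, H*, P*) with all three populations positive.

From dP/dt = 0: 0.00307H* = 0.112, so H* = 36.5.
From dN/dt = 0: 0.787(1 - N*/536) = 0.00806·36.5, giving N* = 536·(1 - 0.374) = 336.
From dH/dt = 0: 0.00227·336 - 0.459 = 0.00739P*, so P* = 0.303/0.00739 = 41.

N* ≈ 336, H* ≈ 36.5, P* ≈ 41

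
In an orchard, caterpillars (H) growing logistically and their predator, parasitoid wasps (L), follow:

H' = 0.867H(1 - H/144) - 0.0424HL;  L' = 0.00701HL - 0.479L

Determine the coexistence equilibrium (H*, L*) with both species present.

From dL/dt = 0 with L > 0: 0.00701H* = 0.479, so H* = 68.3.
Substitute into dH/dt = 0: 0.867(1 - 68.3/144) = 0.0424L*.
The bracket is 0.525, giving L* = 0.456/0.0424 = 10.7.

H* ≈ 68.3, L* ≈ 10.7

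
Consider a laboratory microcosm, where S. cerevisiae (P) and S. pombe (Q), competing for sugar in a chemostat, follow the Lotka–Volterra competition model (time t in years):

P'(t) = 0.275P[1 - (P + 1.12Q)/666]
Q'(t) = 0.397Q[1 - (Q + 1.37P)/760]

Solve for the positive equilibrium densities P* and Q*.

Setting both brackets to zero gives the nullclines P + 1.12Q = 666 and 1.37P + Q = 760.
Substituting Q = 760 - 1.37P into the first: P(1 - 1.12·1.37) = 666 - 1.12·760.
So P* = -185/-0.534 = 347, and then Q* = 760 - 1.37·347 = 285.

P* ≈ 347, Q* ≈ 285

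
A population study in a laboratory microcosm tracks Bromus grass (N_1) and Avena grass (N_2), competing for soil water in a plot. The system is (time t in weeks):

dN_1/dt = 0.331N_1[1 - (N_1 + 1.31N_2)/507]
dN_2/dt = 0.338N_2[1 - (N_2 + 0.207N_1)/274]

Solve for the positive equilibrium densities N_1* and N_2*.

Setting both brackets to zero gives the nullclines N_1 + 1.31N_2 = 507 and 0.207N_1 + N_2 = 274.
Substituting N_2 = 274 - 0.207N_1 into the first: N_1(1 - 1.31·0.207) = 507 - 1.31·274.
So N_1* = 148/0.729 = 203, and then N_2* = 274 - 0.207·203 = 232.

N_1* ≈ 203, N_2* ≈ 232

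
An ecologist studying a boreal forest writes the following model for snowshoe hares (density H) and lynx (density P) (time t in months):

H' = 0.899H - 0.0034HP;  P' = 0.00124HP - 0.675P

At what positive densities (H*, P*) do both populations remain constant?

H* ≈ 544, P* ≈ 264

Set dP/dt = 0 with P > 0: 0.00124H - 0.675 = 0, so H* = 0.675/0.00124 = 544.
Set dH/dt = 0 with H > 0: 0.899 - 0.0034P = 0, so P* = 0.899/0.0034 = 264.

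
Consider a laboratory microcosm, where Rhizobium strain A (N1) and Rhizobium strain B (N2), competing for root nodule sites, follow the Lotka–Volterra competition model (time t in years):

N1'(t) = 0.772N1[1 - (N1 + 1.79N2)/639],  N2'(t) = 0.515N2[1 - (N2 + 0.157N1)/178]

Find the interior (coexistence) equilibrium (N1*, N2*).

Setting both brackets to zero gives the nullclines N1 + 1.79N2 = 639 and 0.157N1 + N2 = 178.
Substituting N2 = 178 - 0.157N1 into the first: N1(1 - 1.79·0.157) = 639 - 1.79·178.
So N1* = 320/0.719 = 446, and then N2* = 178 - 0.157·446 = 108.

N1* ≈ 446, N2* ≈ 108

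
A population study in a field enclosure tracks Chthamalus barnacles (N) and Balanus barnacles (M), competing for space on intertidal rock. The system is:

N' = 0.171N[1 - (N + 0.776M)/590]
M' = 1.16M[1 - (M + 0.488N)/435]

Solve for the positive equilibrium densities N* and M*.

N* ≈ 406, M* ≈ 237

Setting both brackets to zero gives the nullclines N + 0.776M = 590 and 0.488N + M = 435.
Substituting M = 435 - 0.488N into the first: N(1 - 0.776·0.488) = 590 - 0.776·435.
So N* = 252/0.621 = 406, and then M* = 435 - 0.488·406 = 237.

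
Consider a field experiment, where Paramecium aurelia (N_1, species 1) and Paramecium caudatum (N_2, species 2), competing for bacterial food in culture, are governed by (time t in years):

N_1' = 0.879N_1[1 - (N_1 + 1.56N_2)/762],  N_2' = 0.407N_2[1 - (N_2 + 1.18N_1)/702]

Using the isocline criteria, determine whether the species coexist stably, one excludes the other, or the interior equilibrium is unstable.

unstable coexistence (outcome depends on initial conditions)

Compare the nullcline intercepts: K1/α12 = 762/1.56 = 488 < K2 = 702; K2/α21 = 702/1.18 = 595 < K1 = 762.
Since both are reversed, neither can invade when rare; the interior point is a saddle.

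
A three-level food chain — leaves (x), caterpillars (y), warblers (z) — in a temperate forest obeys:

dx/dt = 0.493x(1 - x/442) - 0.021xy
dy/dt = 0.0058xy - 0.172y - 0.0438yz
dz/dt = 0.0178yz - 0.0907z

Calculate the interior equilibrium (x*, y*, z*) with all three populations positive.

x* ≈ 346, y* ≈ 5.1, z* ≈ 41.9

From dz/dt = 0: 0.0178y* = 0.0907, so y* = 5.1.
From dx/dt = 0: 0.493(1 - x*/442) = 0.021·5.1, giving x* = 442·(1 - 0.217) = 346.
From dy/dt = 0: 0.0058·346 - 0.172 = 0.0438z*, so z* = 1.84/0.0438 = 41.9.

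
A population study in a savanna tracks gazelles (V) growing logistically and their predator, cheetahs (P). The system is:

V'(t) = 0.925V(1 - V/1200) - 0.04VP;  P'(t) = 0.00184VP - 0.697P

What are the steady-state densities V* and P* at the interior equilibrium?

From dP/dt = 0 with P > 0: 0.00184V* = 0.697, so V* = 379.
Substitute into dV/dt = 0: 0.925(1 - 379/1200) = 0.04P*.
The bracket is 0.684, giving P* = 0.633/0.04 = 15.8.

V* ≈ 379, P* ≈ 15.8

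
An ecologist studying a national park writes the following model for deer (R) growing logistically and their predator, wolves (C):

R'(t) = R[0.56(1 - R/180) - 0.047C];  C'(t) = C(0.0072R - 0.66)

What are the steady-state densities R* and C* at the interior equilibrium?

From dC/dt = 0 with C > 0: 0.0072R* = 0.66, so R* = 91.7.
Substitute into dR/dt = 0: 0.56(1 - 91.7/180) = 0.047C*.
The bracket is 0.491, giving C* = 0.275/0.047 = 5.85.

R* ≈ 91.7, C* ≈ 5.85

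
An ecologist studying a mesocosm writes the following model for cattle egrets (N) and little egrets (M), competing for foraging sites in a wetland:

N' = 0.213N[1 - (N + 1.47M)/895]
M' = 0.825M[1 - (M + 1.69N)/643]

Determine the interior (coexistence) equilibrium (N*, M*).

N* ≈ 33.8, M* ≈ 586

Setting both brackets to zero gives the nullclines N + 1.47M = 895 and 1.69N + M = 643.
Substituting M = 643 - 1.69N into the first: N(1 - 1.47·1.69) = 895 - 1.47·643.
So N* = -50.2/-1.48 = 33.8, and then M* = 643 - 1.69·33.8 = 586.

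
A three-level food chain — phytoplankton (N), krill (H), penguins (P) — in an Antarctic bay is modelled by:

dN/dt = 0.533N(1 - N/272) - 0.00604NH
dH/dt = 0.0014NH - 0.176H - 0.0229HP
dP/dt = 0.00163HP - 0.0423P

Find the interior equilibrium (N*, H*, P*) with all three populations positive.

N* ≈ 192, H* ≈ 26, P* ≈ 4.05

From dP/dt = 0: 0.00163H* = 0.0423, so H* = 26.
From dN/dt = 0: 0.533(1 - N*/272) = 0.00604·26, giving N* = 272·(1 - 0.294) = 192.
From dH/dt = 0: 0.0014·192 - 0.176 = 0.0229P*, so P* = 0.0928/0.0229 = 4.05.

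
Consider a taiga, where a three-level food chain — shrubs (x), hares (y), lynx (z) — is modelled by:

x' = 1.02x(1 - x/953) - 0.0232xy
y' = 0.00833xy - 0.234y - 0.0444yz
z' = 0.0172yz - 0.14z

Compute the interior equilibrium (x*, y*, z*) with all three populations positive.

x* ≈ 777, y* ≈ 8.14, z* ≈ 140

From dz/dt = 0: 0.0172y* = 0.14, so y* = 8.14.
From dx/dt = 0: 1.02(1 - x*/953) = 0.0232·8.14, giving x* = 953·(1 - 0.185) = 777.
From dy/dt = 0: 0.00833·777 - 0.234 = 0.0444z*, so z* = 6.23/0.0444 = 140.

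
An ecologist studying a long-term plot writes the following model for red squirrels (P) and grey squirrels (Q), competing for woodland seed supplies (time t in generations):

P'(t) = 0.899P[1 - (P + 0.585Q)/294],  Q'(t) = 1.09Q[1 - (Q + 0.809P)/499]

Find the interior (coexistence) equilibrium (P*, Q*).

P* ≈ 3.96, Q* ≈ 496

Setting both brackets to zero gives the nullclines P + 0.585Q = 294 and 0.809P + Q = 499.
Substituting Q = 499 - 0.809P into the first: P(1 - 0.585·0.809) = 294 - 0.585·499.
So P* = 2.09/0.527 = 3.96, and then Q* = 499 - 0.809·3.96 = 496.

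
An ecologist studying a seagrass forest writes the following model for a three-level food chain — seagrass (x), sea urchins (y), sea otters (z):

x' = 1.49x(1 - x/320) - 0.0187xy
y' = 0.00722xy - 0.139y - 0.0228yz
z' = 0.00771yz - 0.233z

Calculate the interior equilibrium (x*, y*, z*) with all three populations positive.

x* ≈ 199, y* ≈ 30.2, z* ≈ 56.8

From dz/dt = 0: 0.00771y* = 0.233, so y* = 30.2.
From dx/dt = 0: 1.49(1 - x*/320) = 0.0187·30.2, giving x* = 320·(1 - 0.379) = 199.
From dy/dt = 0: 0.00722·199 - 0.139 = 0.0228z*, so z* = 1.3/0.0228 = 56.8.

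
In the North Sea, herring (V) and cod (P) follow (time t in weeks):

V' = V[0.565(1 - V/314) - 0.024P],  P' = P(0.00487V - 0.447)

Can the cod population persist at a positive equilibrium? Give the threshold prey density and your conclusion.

Threshold V = 91.8; K > 91.8, so yes, the predator persists.

The predator equation gives dP/dt > 0 only when V > 0.447/0.00487 = 91.8.
Without the predator, V → K = 314. Since 314 > 91.8, the predator can invade and persist.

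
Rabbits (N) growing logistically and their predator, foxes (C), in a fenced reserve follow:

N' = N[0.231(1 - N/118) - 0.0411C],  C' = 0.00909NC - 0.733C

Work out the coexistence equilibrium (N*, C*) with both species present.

N* ≈ 80.6, C* ≈ 1.78

From dC/dt = 0 with C > 0: 0.00909N* = 0.733, so N* = 80.6.
Substitute into dN/dt = 0: 0.231(1 - 80.6/118) = 0.0411C*.
The bracket is 0.317, giving C* = 0.0731/0.0411 = 1.78.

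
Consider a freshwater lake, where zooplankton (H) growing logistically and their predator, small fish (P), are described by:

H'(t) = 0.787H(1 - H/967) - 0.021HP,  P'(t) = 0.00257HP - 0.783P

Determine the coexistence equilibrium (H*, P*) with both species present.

From dP/dt = 0 with P > 0: 0.00257H* = 0.783, so H* = 305.
Substitute into dH/dt = 0: 0.787(1 - 305/967) = 0.021P*.
The bracket is 0.685, giving P* = 0.539/0.021 = 25.7.

H* ≈ 305, P* ≈ 25.7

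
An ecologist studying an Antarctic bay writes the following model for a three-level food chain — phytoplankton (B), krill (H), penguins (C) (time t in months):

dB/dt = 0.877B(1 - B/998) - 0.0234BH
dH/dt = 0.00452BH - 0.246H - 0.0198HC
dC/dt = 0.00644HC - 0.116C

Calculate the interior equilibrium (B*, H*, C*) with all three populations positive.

From dC/dt = 0: 0.00644H* = 0.116, so H* = 18.
From dB/dt = 0: 0.877(1 - B*/998) = 0.0234·18, giving B* = 998·(1 - 0.481) = 518.
From dH/dt = 0: 0.00452·518 - 0.246 = 0.0198C*, so C* = 2.1/0.0198 = 106.

B* ≈ 518, H* ≈ 18, C* ≈ 106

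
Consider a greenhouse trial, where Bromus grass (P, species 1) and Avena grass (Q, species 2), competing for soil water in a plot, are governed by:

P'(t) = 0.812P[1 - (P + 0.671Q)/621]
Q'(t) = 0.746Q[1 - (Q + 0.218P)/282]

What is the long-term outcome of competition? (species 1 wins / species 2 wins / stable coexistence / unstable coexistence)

Compare the nullcline intercepts: K1/α12 = 621/0.671 = 925 > K2 = 282; K2/α21 = 282/0.218 = 1290 > K1 = 621.
Since both inequalities hold, each species can invade when rare, so the interior equilibrium is stable.

stable coexistence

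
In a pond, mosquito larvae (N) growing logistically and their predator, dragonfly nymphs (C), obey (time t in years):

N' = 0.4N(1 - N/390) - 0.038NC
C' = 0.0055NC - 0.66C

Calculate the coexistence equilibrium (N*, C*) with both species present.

From dC/dt = 0 with C > 0: 0.0055N* = 0.66, so N* = 120.
Substitute into dN/dt = 0: 0.4(1 - 120/390) = 0.038C*.
The bracket is 0.692, giving C* = 0.277/0.038 = 7.29.

N* ≈ 120, C* ≈ 7.29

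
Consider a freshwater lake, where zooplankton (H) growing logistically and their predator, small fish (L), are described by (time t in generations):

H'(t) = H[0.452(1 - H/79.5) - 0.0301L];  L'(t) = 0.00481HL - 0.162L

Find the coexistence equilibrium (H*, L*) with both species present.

H* ≈ 33.7, L* ≈ 8.65

From dL/dt = 0 with L > 0: 0.00481H* = 0.162, so H* = 33.7.
Substitute into dH/dt = 0: 0.452(1 - 33.7/79.5) = 0.0301L*.
The bracket is 0.576, giving L* = 0.261/0.0301 = 8.65.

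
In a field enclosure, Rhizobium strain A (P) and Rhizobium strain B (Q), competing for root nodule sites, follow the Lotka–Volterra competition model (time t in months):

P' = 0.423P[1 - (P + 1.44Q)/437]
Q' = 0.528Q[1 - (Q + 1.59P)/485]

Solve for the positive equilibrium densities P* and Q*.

P* ≈ 203, Q* ≈ 163

Setting both brackets to zero gives the nullclines P + 1.44Q = 437 and 1.59P + Q = 485.
Substituting Q = 485 - 1.59P into the first: P(1 - 1.44·1.59) = 437 - 1.44·485.
So P* = -261/-1.29 = 203, and then Q* = 485 - 1.59·203 = 163.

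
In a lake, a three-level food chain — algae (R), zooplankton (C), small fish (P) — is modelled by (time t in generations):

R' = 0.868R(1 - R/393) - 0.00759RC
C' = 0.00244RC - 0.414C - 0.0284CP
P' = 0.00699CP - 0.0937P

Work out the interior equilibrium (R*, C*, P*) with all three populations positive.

R* ≈ 347, C* ≈ 13.4, P* ≈ 15.2

From dP/dt = 0: 0.00699C* = 0.0937, so C* = 13.4.
From dR/dt = 0: 0.868(1 - R*/393) = 0.00759·13.4, giving R* = 393·(1 - 0.117) = 347.
From dC/dt = 0: 0.00244·347 - 0.414 = 0.0284P*, so P* = 0.433/0.0284 = 15.2.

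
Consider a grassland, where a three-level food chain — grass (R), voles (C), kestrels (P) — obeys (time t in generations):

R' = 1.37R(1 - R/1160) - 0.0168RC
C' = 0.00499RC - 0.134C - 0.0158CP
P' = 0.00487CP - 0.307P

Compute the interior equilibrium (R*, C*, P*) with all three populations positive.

R* ≈ 263, C* ≈ 63, P* ≈ 74.7

From dP/dt = 0: 0.00487C* = 0.307, so C* = 63.
From dR/dt = 0: 1.37(1 - R*/1160) = 0.0168·63, giving R* = 1160·(1 - 0.773) = 263.
From dC/dt = 0: 0.00499·263 - 0.134 = 0.0158P*, so P* = 1.18/0.0158 = 74.7.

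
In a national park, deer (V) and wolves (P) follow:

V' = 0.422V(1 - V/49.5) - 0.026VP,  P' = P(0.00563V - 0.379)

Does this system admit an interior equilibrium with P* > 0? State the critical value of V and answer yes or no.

Threshold V = 67.3; K < 67.3, so no, the predator goes extinct.

The predator equation gives dP/dt > 0 only when V > 0.379/0.00563 = 67.3.
Without the predator, V → K = 49.5. Since 49.5 < 67.3, the predator cannot invade.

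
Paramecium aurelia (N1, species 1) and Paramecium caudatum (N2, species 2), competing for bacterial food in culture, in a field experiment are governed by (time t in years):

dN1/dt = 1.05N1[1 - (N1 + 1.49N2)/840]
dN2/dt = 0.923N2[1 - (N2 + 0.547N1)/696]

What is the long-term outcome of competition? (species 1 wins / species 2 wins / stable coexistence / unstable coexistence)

species 2 excludes species 1

Compare the nullcline intercepts: K1/α12 = 840/1.49 = 564 < K2 = 696; K2/α21 = 696/0.547 = 1270 > K1 = 840.
Since the inequalities point opposite ways, species 2 can invade but species 1 cannot.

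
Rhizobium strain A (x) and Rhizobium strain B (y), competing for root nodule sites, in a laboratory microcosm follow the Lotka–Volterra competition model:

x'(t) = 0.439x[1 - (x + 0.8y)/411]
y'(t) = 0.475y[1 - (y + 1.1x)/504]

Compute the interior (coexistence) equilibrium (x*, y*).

x* ≈ 65, y* ≈ 433

Setting both brackets to zero gives the nullclines x + 0.8y = 411 and 1.1x + y = 504.
Substituting y = 504 - 1.1x into the first: x(1 - 0.8·1.1) = 411 - 0.8·504.
So x* = 7.8/0.12 = 65, and then y* = 504 - 1.1·65 = 433.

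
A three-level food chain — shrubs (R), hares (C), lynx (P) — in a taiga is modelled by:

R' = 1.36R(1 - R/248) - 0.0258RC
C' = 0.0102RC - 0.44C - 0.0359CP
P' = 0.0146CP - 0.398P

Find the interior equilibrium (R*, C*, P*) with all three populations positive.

From dP/dt = 0: 0.0146C* = 0.398, so C* = 27.3.
From dR/dt = 0: 1.36(1 - R*/248) = 0.0258·27.3, giving R* = 248·(1 - 0.517) = 120.
From dC/dt = 0: 0.0102·120 - 0.44 = 0.0359P*, so P* = 0.781/0.0359 = 21.8.

R* ≈ 120, C* ≈ 27.3, P* ≈ 21.8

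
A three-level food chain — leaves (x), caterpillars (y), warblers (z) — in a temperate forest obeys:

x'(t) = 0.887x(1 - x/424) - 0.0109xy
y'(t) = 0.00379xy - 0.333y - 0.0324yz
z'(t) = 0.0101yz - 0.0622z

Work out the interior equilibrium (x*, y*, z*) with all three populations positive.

From dz/dt = 0: 0.0101y* = 0.0622, so y* = 6.16.
From dx/dt = 0: 0.887(1 - x*/424) = 0.0109·6.16, giving x* = 424·(1 - 0.0757) = 392.
From dy/dt = 0: 0.00379·392 - 0.333 = 0.0324z*, so z* = 1.15/0.0324 = 35.6.

x* ≈ 392, y* ≈ 6.16, z* ≈ 35.6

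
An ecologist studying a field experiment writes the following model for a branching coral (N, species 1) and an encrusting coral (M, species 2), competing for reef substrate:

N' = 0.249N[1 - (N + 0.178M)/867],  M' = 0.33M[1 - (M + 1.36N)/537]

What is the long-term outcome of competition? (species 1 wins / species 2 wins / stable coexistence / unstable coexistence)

species 1 excludes species 2

Compare the nullcline intercepts: K1/α12 = 867/0.178 = 4870 > K2 = 537; K2/α21 = 537/1.36 = 395 < K1 = 867.
Since the inequalities point opposite ways, species 1 can invade but species 2 cannot.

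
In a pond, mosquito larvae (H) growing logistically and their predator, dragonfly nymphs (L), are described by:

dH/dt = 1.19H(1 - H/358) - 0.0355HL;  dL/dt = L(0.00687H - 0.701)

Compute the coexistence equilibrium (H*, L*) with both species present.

From dL/dt = 0 with L > 0: 0.00687H* = 0.701, so H* = 102.
Substitute into dH/dt = 0: 1.19(1 - 102/358) = 0.0355L*.
The bracket is 0.715, giving L* = 0.851/0.0355 = 24.

H* ≈ 102, L* ≈ 24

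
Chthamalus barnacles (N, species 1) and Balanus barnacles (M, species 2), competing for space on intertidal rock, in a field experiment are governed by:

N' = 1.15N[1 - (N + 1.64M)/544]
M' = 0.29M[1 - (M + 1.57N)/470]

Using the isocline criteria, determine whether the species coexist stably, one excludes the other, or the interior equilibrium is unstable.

Compare the nullcline intercepts: K1/α12 = 544/1.64 = 332 < K2 = 470; K2/α21 = 470/1.57 = 299 < K1 = 544.
Since both are reversed, neither can invade when rare; the interior point is a saddle.

unstable coexistence (outcome depends on initial conditions)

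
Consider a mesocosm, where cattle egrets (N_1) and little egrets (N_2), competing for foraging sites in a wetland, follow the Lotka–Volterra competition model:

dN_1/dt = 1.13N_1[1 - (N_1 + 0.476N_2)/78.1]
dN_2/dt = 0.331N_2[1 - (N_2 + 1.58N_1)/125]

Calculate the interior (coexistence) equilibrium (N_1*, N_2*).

Setting both brackets to zero gives the nullclines N_1 + 0.476N_2 = 78.1 and 1.58N_1 + N_2 = 125.
Substituting N_2 = 125 - 1.58N_1 into the first: N_1(1 - 0.476·1.58) = 78.1 - 0.476·125.
So N_1* = 18.6/0.248 = 75, and then N_2* = 125 - 1.58·75 = 6.46.

N_1* ≈ 75, N_2* ≈ 6.46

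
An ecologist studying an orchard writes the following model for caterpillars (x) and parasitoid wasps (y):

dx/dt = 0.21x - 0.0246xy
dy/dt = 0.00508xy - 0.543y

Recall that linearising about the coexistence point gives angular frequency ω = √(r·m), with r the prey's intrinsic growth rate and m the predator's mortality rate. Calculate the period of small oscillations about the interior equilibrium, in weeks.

Here r = 0.21 and m = 0.543, so r·m = 0.114.
ω = √0.114 = 0.338 per week, hence T = 2π/ω ≈ 18.6 weeks.

T ≈ 18.6 weeks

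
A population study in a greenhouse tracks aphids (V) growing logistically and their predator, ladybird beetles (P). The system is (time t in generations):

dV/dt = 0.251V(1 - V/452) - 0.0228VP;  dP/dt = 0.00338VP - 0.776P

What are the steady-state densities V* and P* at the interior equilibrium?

From dP/dt = 0 with P > 0: 0.00338V* = 0.776, so V* = 230.
Substitute into dV/dt = 0: 0.251(1 - 230/452) = 0.0228P*.
The bracket is 0.492, giving P* = 0.124/0.0228 = 5.42.

V* ≈ 230, P* ≈ 5.42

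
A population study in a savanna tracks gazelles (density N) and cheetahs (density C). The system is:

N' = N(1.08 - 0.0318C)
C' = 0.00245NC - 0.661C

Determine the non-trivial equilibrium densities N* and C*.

N* ≈ 270, C* ≈ 34

Set dC/dt = 0 with C > 0: 0.00245N - 0.661 = 0, so N* = 0.661/0.00245 = 270.
Set dN/dt = 0 with N > 0: 1.08 - 0.0318C = 0, so C* = 1.08/0.0318 = 34.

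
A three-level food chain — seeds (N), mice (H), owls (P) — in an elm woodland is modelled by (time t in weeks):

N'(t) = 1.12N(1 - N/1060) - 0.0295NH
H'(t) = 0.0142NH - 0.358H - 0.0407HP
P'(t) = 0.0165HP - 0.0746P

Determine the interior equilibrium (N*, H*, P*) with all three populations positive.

From dP/dt = 0: 0.0165H* = 0.0746, so H* = 4.52.
From dN/dt = 0: 1.12(1 - N*/1060) = 0.0295·4.52, giving N* = 1060·(1 - 0.119) = 934.
From dH/dt = 0: 0.0142·934 - 0.358 = 0.0407P*, so P* = 12.9/0.0407 = 317.

N* ≈ 934, H* ≈ 4.52, P* ≈ 317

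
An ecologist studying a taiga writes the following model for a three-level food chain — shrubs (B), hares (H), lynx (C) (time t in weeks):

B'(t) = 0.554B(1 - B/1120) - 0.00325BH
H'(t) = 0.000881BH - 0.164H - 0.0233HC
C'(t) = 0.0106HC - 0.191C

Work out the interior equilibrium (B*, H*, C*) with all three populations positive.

B* ≈ 1000, H* ≈ 18, C* ≈ 30.8

From dC/dt = 0: 0.0106H* = 0.191, so H* = 18.
From dB/dt = 0: 0.554(1 - B*/1120) = 0.00325·18, giving B* = 1120·(1 - 0.106) = 1000.
From dH/dt = 0: 0.000881·1000 - 0.164 = 0.0233C*, so C* = 0.718/0.0233 = 30.8.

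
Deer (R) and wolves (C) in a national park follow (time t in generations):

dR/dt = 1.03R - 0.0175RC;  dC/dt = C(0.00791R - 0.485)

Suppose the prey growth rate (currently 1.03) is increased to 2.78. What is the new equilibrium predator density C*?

At the interior fixed point, setting dR/dt = 0 with R > 0 fixes C* = (prey growth rate)/(RC coefficient) — independent of the other coefficients.
With the change, C* = 2.78/0.0175 = 159; it rises from 58.9.

C* ≈ 159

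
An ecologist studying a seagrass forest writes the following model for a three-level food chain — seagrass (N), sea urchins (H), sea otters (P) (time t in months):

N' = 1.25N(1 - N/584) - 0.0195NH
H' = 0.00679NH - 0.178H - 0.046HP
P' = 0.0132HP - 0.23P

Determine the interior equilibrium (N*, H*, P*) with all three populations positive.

From dP/dt = 0: 0.0132H* = 0.23, so H* = 17.4.
From dN/dt = 0: 1.25(1 - N*/584) = 0.0195·17.4, giving N* = 584·(1 - 0.272) = 425.
From dH/dt = 0: 0.00679·425 - 0.178 = 0.046P*, so P* = 2.71/0.046 = 58.9.

N* ≈ 425, H* ≈ 17.4, P* ≈ 58.9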